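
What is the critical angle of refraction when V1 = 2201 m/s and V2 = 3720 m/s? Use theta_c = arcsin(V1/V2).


V1/V2 = 2201/3720 = 0.591667
theta_c = arcsin(0.591667) = 36.2754 degrees

36.2754


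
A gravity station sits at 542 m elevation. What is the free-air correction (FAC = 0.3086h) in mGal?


FAC = 0.3086 * h
= 0.3086 * 542
= 167.2612 mGal

167.2612


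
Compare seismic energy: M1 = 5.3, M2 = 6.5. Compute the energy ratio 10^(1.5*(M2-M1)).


M2 - M1 = 6.5 - 5.3 = 1.2
1.5 * 1.2 = 1.8
ratio = 10^1.8 = 63.1

63.1


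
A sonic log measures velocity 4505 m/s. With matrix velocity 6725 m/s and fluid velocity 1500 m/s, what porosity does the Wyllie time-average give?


1/V - 1/Vm = 1/4505 - 1/6725 = 7.328e-05
1/Vf - 1/Vm = 1/1500 - 1/6725 = 0.00051797
phi = 7.328e-05 / 0.00051797 = 0.1415

0.1415


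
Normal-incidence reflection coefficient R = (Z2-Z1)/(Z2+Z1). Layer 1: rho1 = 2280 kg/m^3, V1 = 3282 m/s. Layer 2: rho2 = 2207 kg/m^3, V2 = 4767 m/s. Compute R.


Z1 = 2280 * 3282 = 7482960
Z2 = 2207 * 4767 = 10520769
R = (10520769 - 7482960) / (10520769 + 7482960) = 3037809 / 18003729 = 0.1687

0.1687


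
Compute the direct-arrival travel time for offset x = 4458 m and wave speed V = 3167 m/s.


t = x / V
= 4458 / 3167
= 1.4076 s

1.4076


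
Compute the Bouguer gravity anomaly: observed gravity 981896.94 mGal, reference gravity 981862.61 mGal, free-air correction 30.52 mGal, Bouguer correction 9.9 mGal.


BA = g_obs - g_ref + FAC - BC
= 981896.94 - 981862.61 + 30.52 - 9.9
= 54.95 mGal

54.95


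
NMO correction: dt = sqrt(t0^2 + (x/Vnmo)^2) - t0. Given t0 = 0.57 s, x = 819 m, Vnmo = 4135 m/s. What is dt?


x/Vnmo = 819/4135 = 0.198065
(x/Vnmo)^2 = 0.03923
t0^2 = 0.3249
sqrt(0.3249 + 0.03923) = 0.603432
dt = 0.603432 - 0.57 = 0.033432

0.033432


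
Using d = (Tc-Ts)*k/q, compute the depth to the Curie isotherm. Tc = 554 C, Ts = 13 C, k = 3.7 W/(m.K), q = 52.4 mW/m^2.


T_Curie - T_surf = 554 - 13 = 541 C
Convert q to W/m^2: 52.4 mW/m^2 = 0.0524 W/m^2
d = 541 * 3.7 / 0.0524 = 38200.38 m

38200.38


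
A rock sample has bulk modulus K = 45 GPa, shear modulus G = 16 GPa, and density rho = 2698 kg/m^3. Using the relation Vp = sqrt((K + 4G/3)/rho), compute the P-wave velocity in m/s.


First compute the effective modulus:
K + 4G/3 = 45e9 + 4*16e9/3 = 66333333333.33 Pa
Then divide by density:
66333333333.33 / 2698 = 24586113.1702 Pa/(kg/m^3)
Take the square root:
Vp = sqrt(24586113.1702) = 4958.44 m/s

4958.44


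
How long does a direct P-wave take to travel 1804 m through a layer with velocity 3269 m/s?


t = x / V
= 1804 / 3269
= 0.5519 s

0.5519


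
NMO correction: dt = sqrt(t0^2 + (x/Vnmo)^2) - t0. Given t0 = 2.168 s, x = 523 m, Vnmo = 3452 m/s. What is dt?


x/Vnmo = 523/3452 = 0.151506
(x/Vnmo)^2 = 0.022954
t0^2 = 4.700224
sqrt(4.700224 + 0.022954) = 2.173287
dt = 2.173287 - 2.168 = 0.005287

0.005287


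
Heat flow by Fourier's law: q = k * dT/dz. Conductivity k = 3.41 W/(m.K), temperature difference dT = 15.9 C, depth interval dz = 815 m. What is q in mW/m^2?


q = k * dT / dz * 1000
= 3.41 * 15.9 / 815 * 1000
= 0.066526 * 1000
= 66.5264 mW/m^2

66.5264


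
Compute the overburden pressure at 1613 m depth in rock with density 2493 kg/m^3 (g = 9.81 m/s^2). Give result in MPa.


P = rho * g * z / 1e6
= 2493 * 9.81 * 1613 / 1e6
= 39448060.29 / 1e6
= 39.4481 MPa

39.4481


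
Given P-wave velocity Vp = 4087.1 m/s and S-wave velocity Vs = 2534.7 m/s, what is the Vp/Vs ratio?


Vp/Vs = 4087.1 / 2534.7
= 1.6125

1.6125


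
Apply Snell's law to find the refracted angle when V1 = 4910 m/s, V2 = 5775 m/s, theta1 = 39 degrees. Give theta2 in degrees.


sin(theta1) = sin(39 deg) = 0.62932
sin(theta2) = V2/V1 * sin(theta1) = 5775/4910 * 0.62932 = 0.740188
theta2 = arcsin(0.740188) = 47.7475 degrees

47.7475


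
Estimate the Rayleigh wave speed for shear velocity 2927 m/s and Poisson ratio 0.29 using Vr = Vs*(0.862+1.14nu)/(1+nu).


Numerator factor = 0.862 + 1.14*0.29 = 1.1926
Denominator = 1 + 0.29 = 1.29
Vr = 2927 * 1.1926 / 1.29 = 2706.0 m/s

2706.0


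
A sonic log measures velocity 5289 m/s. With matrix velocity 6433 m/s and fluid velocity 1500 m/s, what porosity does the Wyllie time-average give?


1/V - 1/Vm = 1/5289 - 1/6433 = 3.362e-05
1/Vf - 1/Vm = 1/1500 - 1/6433 = 0.00051122
phi = 3.362e-05 / 0.00051122 = 0.0658

0.0658


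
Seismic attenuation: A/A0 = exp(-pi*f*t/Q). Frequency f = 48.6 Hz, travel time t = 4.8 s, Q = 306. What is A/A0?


pi*f*t/Q = pi*48.6*4.8/306 = 2.395002
A/A0 = exp(-2.395002) = 0.091172

0.091172


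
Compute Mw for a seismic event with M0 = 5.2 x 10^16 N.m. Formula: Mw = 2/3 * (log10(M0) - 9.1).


log10(M0) = log10(5.2 x 10^16) = 16.716
Mw = 2/3 * (16.716 - 9.1)
= 2/3 * 7.616
= 5.08

5.08


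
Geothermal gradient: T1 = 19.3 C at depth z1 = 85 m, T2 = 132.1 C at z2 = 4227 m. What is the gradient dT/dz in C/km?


dT = 132.1 - 19.3 = 112.8 C
dz = 4227 - 85 = 4142 m
gradient = dT/dz * 1000 = 112.8/4142 * 1000 = 27.2332 C/km

27.2332


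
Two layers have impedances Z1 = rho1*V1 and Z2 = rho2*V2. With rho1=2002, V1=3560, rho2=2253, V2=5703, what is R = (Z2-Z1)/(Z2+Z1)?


Z1 = 2002 * 3560 = 7127120
Z2 = 2253 * 5703 = 12848859
R = (12848859 - 7127120) / (12848859 + 7127120) = 5721739 / 19975979 = 0.2864

0.2864


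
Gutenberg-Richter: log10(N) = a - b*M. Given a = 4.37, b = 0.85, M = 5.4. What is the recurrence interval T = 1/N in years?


log10(N) = 4.37 - 0.85*5.4 = -0.22
N = 10^-0.22 = 0.60256
T = 1/N = 1/0.60256 = 1.6596 years

1.6596


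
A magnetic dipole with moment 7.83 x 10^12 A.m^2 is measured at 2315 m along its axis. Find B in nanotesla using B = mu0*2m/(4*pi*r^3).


m = 7.83 x 10^12 = 7830000000000 A.m^2
2m = 15660000000000 A.m^2
r^3 = 2315^3 = 12406605875
B = (4pi*10^-7) * 15660000000000 / (4*pi * 12406605875) * 1e9
= 19678936.382086 / 155906007491.54 * 1e9
= 126223.0795 nT

126223.0795


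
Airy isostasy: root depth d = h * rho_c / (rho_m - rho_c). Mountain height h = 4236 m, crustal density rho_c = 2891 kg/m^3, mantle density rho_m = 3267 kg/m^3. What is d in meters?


rho_m - rho_c = 3267 - 2891 = 376
d = 4236 * 2891 / 376
= 12246276 / 376
= 32569.88 m

32569.88


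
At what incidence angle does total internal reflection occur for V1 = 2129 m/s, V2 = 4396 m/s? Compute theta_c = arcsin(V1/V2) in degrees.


V1/V2 = 2129/4396 = 0.484304
theta_c = arcsin(0.484304) = 28.9669 degrees

28.9669


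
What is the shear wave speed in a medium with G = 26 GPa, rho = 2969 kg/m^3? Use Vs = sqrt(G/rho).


Convert G to Pa: G = 26e9 Pa
Compute G/rho = 26e9 / 2969 = 8757157.292
Vs = sqrt(8757157.292) = 2959.25 m/s

2959.25


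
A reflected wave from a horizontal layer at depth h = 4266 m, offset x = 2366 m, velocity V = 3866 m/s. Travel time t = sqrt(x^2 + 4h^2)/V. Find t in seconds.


x^2 + 4h^2 = 2366^2 + 4*4266^2 = 5597956 + 72795024 = 78392980
sqrt(78392980) = 8853.981
t = 8853.981 / 3866 = 2.2902 s

2.2902


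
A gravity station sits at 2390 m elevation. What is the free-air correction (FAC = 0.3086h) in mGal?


FAC = 0.3086 * h
= 0.3086 * 2390
= 737.554 mGal

737.554


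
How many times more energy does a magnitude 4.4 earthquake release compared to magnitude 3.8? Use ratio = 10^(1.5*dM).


M2 - M1 = 4.4 - 3.8 = 0.6
1.5 * 0.6 = 0.9
ratio = 10^0.9 = 7.94

7.94


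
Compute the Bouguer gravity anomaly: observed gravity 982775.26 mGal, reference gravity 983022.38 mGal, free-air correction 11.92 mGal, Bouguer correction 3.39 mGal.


BA = g_obs - g_ref + FAC - BC
= 982775.26 - 983022.38 + 11.92 - 3.39
= -238.59 mGal

-238.59


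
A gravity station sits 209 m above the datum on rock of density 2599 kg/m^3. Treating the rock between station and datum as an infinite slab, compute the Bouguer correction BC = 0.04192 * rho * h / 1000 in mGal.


BC = 0.04192 * rho * h / 1000
= 0.04192 * 2599 * 209 / 1000
= 22.7706 mGal

22.7706


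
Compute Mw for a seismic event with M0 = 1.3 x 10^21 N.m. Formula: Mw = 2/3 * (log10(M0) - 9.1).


log10(M0) = log10(1.3 x 10^21) = 21.1139
Mw = 2/3 * (21.1139 - 9.1)
= 2/3 * 12.0139
= 8.01

8.01


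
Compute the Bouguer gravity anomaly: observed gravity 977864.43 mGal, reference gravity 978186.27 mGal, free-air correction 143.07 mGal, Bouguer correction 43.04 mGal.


BA = g_obs - g_ref + FAC - BC
= 977864.43 - 978186.27 + 143.07 - 43.04
= -221.81 mGal

-221.81


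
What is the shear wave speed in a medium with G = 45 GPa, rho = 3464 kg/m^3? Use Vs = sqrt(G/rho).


Convert G to Pa: G = 45e9 Pa
Compute G/rho = 45e9 / 3464 = 12990762.1247
Vs = sqrt(12990762.1247) = 3604.27 m/s

3604.27


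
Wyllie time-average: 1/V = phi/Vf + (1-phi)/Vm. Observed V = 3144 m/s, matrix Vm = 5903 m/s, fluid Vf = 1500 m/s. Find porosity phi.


1/V - 1/Vm = 1/3144 - 1/5903 = 0.00014866
1/Vf - 1/Vm = 1/1500 - 1/5903 = 0.00049726
phi = 0.00014866 / 0.00049726 = 0.299

0.299


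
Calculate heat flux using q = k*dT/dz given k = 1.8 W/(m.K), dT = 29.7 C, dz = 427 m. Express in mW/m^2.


q = k * dT / dz * 1000
= 1.8 * 29.7 / 427 * 1000
= 0.125199 * 1000
= 125.1991 mW/m^2

125.1991


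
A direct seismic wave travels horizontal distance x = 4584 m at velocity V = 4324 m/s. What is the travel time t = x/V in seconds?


t = x / V
= 4584 / 4324
= 1.0601 s

1.0601


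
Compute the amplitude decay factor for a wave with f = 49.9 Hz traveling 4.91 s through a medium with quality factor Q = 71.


pi*f*t/Q = pi*49.9*4.91/71 = 10.841105
A/A0 = exp(-10.841105) = 2e-05

2.000000e-05


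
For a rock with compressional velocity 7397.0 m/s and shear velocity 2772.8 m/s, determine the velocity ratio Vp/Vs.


Vp/Vs = 7397.0 / 2772.8
= 2.6677

2.6677


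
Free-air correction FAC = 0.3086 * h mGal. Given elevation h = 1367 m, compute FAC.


FAC = 0.3086 * h
= 0.3086 * 1367
= 421.8562 mGal

421.8562


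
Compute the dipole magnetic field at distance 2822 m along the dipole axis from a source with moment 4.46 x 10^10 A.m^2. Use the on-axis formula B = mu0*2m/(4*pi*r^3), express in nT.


m = 4.46 x 10^10 = 44600000000 A.m^2
2m = 89200000000 A.m^2
r^3 = 2822^3 = 22473516248
B = (4pi*10^-7) * 89200000000 / (4*pi * 22473516248) * 1e9
= 112092.02588 / 282410534180.19 * 1e9
= 396.9116 nT

396.9116


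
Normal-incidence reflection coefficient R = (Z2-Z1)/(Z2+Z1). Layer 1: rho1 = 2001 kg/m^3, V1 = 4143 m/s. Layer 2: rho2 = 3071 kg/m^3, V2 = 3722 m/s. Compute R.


Z1 = 2001 * 4143 = 8290143
Z2 = 3071 * 3722 = 11430262
R = (11430262 - 8290143) / (11430262 + 8290143) = 3140119 / 19720405 = 0.1592

0.1592


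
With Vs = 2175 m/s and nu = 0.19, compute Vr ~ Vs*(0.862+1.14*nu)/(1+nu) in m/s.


Numerator factor = 0.862 + 1.14*0.19 = 1.0786
Denominator = 1 + 0.19 = 1.19
Vr = 2175 * 1.0786 / 1.19 = 1971.39 m/s

1971.39


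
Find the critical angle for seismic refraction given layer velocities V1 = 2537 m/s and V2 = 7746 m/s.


V1/V2 = 2537/7746 = 0.327524
theta_c = arcsin(0.327524) = 19.1186 degrees

19.1186


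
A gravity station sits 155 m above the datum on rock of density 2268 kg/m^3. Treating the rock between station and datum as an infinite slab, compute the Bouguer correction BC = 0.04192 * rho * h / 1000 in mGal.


BC = 0.04192 * rho * h / 1000
= 0.04192 * 2268 * 155 / 1000
= 14.7366 mGal

14.7366


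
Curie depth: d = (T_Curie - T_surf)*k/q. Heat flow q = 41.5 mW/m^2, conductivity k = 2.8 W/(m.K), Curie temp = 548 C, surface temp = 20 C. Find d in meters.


T_Curie - T_surf = 548 - 20 = 528 C
Convert q to W/m^2: 41.5 mW/m^2 = 0.0415 W/m^2
d = 528 * 2.8 / 0.0415 = 35624.1 m

35624.1


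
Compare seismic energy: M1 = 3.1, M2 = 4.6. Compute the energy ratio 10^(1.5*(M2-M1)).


M2 - M1 = 4.6 - 3.1 = 1.5
1.5 * 1.5 = 2.25
ratio = 10^2.25 = 177.83

177.83


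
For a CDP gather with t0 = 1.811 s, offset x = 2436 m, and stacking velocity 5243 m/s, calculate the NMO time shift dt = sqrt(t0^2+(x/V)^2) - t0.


x/Vnmo = 2436/5243 = 0.464619
(x/Vnmo)^2 = 0.215871
t0^2 = 3.279721
sqrt(3.279721 + 0.215871) = 1.86965
dt = 1.86965 - 1.811 = 0.05865

0.05865


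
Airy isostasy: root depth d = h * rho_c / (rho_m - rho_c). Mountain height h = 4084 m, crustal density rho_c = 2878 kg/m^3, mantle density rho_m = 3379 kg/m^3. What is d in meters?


rho_m - rho_c = 3379 - 2878 = 501
d = 4084 * 2878 / 501
= 11753752 / 501
= 23460.58 m

23460.58


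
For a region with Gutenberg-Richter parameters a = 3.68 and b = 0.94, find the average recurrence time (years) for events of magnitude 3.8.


log10(N) = 3.68 - 0.94*3.8 = 0.108
N = 10^0.108 = 1.282331
T = 1/N = 1/1.282331 = 0.7798 years

0.7798


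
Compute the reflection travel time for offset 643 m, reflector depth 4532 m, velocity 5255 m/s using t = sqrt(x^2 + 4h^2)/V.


x^2 + 4h^2 = 643^2 + 4*4532^2 = 413449 + 82156096 = 82569545
sqrt(82569545) = 9086.7786
t = 9086.7786 / 5255 = 1.7292 s

1.7292


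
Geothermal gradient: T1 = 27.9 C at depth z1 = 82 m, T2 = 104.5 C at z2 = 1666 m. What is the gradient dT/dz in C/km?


dT = 104.5 - 27.9 = 76.6 C
dz = 1666 - 82 = 1584 m
gradient = dT/dz * 1000 = 76.6/1584 * 1000 = 48.3586 C/km

48.3586


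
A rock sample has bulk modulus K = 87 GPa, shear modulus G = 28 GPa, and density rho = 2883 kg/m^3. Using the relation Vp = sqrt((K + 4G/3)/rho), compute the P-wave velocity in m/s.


First compute the effective modulus:
K + 4G/3 = 87e9 + 4*28e9/3 = 124333333333.33 Pa
Then divide by density:
124333333333.33 / 2883 = 43126372.9911 Pa/(kg/m^3)
Take the square root:
Vp = sqrt(43126372.9911) = 6567.07 m/s

6567.07


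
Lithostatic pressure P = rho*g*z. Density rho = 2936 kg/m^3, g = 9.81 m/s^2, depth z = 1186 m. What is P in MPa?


P = rho * g * z / 1e6
= 2936 * 9.81 * 1186 / 1e6
= 34159361.76 / 1e6
= 34.1594 MPa

34.1594


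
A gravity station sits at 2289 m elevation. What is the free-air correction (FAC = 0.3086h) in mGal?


FAC = 0.3086 * h
= 0.3086 * 2289
= 706.3854 mGal

706.3854


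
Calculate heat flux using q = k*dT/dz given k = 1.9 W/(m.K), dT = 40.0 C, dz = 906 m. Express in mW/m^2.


q = k * dT / dz * 1000
= 1.9 * 40.0 / 906 * 1000
= 0.083885 * 1000
= 83.8852 mW/m^2

83.8852


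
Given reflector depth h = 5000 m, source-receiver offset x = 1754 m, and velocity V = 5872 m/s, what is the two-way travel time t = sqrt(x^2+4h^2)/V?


x^2 + 4h^2 = 1754^2 + 4*5000^2 = 3076516 + 100000000 = 103076516
sqrt(103076516) = 10152.6605
t = 10152.6605 / 5872 = 1.729 s

1.729


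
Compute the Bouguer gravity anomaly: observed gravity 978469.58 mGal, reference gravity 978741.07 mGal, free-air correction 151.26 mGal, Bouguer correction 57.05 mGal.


BA = g_obs - g_ref + FAC - BC
= 978469.58 - 978741.07 + 151.26 - 57.05
= -177.28 mGal

-177.28


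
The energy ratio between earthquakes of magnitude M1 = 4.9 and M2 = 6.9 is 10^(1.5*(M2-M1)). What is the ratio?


M2 - M1 = 6.9 - 4.9 = 2.0
1.5 * 2.0 = 3.0
ratio = 10^3.0 = 1000.0

1000.0


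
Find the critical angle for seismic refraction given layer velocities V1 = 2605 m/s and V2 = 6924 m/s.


V1/V2 = 2605/6924 = 0.376228
theta_c = arcsin(0.376228) = 22.1002 degrees

22.1002


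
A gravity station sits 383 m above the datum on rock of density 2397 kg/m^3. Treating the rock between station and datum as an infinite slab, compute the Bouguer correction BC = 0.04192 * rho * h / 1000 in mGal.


BC = 0.04192 * rho * h / 1000
= 0.04192 * 2397 * 383 / 1000
= 38.4847 mGal

38.4847


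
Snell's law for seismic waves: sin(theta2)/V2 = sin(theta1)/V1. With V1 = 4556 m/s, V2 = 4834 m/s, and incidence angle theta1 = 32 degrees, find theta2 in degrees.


sin(theta1) = sin(32 deg) = 0.529919
sin(theta2) = V2/V1 * sin(theta1) = 4834/4556 * 0.529919 = 0.562254
theta2 = arcsin(0.562254) = 34.2118 degrees

34.2118


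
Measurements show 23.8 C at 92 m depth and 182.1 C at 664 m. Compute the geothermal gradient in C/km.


dT = 182.1 - 23.8 = 158.3 C
dz = 664 - 92 = 572 m
gradient = dT/dz * 1000 = 158.3/572 * 1000 = 276.7483 C/km

276.7483


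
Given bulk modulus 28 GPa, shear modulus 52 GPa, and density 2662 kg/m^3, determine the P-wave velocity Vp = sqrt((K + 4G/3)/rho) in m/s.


First compute the effective modulus:
K + 4G/3 = 28e9 + 4*52e9/3 = 97333333333.33 Pa
Then divide by density:
97333333333.33 / 2662 = 36563986.9772 Pa/(kg/m^3)
Take the square root:
Vp = sqrt(36563986.9772) = 6046.82 m/s

6046.82


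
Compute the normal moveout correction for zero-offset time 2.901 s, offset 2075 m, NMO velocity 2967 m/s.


x/Vnmo = 2075/2967 = 0.69936
(x/Vnmo)^2 = 0.489104
t0^2 = 8.415801
sqrt(8.415801 + 0.489104) = 2.984109
dt = 2.984109 - 2.901 = 0.083109

0.083109


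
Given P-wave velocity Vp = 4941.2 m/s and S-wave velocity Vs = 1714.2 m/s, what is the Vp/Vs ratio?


Vp/Vs = 4941.2 / 1714.2
= 2.8825

2.8825


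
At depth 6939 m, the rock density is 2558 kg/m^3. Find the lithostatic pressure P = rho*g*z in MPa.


P = rho * g * z / 1e6
= 2558 * 9.81 * 6939 / 1e6
= 174127127.22 / 1e6
= 174.1271 MPa

174.1271


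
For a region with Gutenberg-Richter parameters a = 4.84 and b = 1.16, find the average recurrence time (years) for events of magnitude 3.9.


log10(N) = 4.84 - 1.16*3.9 = 0.316
N = 10^0.316 = 2.070141
T = 1/N = 1/2.070141 = 0.4831 years

0.4831


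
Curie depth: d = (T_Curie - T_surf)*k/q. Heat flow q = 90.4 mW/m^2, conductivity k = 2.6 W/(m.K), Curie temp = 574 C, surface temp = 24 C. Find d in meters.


T_Curie - T_surf = 574 - 24 = 550 C
Convert q to W/m^2: 90.4 mW/m^2 = 0.0904 W/m^2
d = 550 * 2.6 / 0.0904 = 15818.58 m

15818.58


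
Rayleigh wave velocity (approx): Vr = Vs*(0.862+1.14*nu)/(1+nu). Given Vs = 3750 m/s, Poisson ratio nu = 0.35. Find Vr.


Numerator factor = 0.862 + 1.14*0.35 = 1.261
Denominator = 1 + 0.35 = 1.35
Vr = 3750 * 1.261 / 1.35 = 3502.78 m/s

3502.78


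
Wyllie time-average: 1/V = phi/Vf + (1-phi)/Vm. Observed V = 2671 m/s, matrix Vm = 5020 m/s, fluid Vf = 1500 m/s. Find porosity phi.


1/V - 1/Vm = 1/2671 - 1/5020 = 0.00017519
1/Vf - 1/Vm = 1/1500 - 1/5020 = 0.00046746
phi = 0.00017519 / 0.00046746 = 0.3748

0.3748


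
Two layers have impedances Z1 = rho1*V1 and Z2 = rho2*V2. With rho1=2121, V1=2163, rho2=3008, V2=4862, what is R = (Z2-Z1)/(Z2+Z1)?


Z1 = 2121 * 2163 = 4587723
Z2 = 3008 * 4862 = 14624896
R = (14624896 - 4587723) / (14624896 + 4587723) = 10037173 / 19212619 = 0.5224

0.5224


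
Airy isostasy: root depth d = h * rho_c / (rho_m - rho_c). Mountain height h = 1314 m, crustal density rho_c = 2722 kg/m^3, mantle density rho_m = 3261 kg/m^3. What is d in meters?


rho_m - rho_c = 3261 - 2722 = 539
d = 1314 * 2722 / 539
= 3576708 / 539
= 6635.82 m

6635.82


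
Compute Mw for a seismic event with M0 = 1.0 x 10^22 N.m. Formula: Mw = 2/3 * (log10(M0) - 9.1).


log10(M0) = log10(1.0 x 10^22) = 22.0
Mw = 2/3 * (22.0 - 9.1)
= 2/3 * 12.9
= 8.6

8.6


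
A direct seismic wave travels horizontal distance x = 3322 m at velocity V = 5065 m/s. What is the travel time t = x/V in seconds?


t = x / V
= 3322 / 5065
= 0.6559 s

0.6559


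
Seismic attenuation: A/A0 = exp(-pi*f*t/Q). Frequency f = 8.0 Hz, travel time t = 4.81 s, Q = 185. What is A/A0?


pi*f*t/Q = pi*8.0*4.81/185 = 0.653451
A/A0 = exp(-0.653451) = 0.520247

0.520247


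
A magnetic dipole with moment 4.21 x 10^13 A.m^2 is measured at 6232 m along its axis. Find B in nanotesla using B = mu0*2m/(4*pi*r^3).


m = 4.21 x 10^13 = 42100000000000 A.m^2
2m = 84200000000000 A.m^2
r^3 = 6232^3 = 242037319168
B = (4pi*10^-7) * 84200000000000 / (4*pi * 242037319168) * 1e9
= 105808840.572904 / 3041530655171.03 * 1e9
= 34788.0237 nT

34788.0237


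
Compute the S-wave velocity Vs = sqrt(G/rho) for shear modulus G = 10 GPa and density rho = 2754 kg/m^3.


Convert G to Pa: G = 10e9 Pa
Compute G/rho = 10e9 / 2754 = 3631082.0625
Vs = sqrt(3631082.0625) = 1905.54 m/s

1905.54


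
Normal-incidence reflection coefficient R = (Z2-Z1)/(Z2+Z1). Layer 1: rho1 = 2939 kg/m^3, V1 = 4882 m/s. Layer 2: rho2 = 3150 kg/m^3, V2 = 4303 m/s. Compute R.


Z1 = 2939 * 4882 = 14348198
Z2 = 3150 * 4303 = 13554450
R = (13554450 - 14348198) / (13554450 + 14348198) = -793748 / 27902648 = -0.0284

-0.0284


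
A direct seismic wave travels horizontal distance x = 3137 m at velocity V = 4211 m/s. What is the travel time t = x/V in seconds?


t = x / V
= 3137 / 4211
= 0.745 s

0.745


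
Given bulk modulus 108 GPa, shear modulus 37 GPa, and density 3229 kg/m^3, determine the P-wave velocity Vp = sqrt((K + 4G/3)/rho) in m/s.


First compute the effective modulus:
K + 4G/3 = 108e9 + 4*37e9/3 = 157333333333.33 Pa
Then divide by density:
157333333333.33 / 3229 = 48725095.4888 Pa/(kg/m^3)
Take the square root:
Vp = sqrt(48725095.4888) = 6980.34 m/s

6980.34


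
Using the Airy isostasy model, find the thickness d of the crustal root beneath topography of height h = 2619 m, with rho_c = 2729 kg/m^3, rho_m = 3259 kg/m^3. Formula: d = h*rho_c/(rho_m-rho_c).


rho_m - rho_c = 3259 - 2729 = 530
d = 2619 * 2729 / 530
= 7147251 / 530
= 13485.38 m

13485.38


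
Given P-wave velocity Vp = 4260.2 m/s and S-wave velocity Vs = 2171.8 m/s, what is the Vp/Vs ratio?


Vp/Vs = 4260.2 / 2171.8
= 1.9616

1.9616


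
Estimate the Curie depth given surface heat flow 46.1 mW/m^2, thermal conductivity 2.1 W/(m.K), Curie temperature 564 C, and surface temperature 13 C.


T_Curie - T_surf = 564 - 13 = 551 C
Convert q to W/m^2: 46.1 mW/m^2 = 0.0461 W/m^2
d = 551 * 2.1 / 0.0461 = 25099.78 m

25099.78


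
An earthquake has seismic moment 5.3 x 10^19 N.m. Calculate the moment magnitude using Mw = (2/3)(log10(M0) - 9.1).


log10(M0) = log10(5.3 x 10^19) = 19.7243
Mw = 2/3 * (19.7243 - 9.1)
= 2/3 * 10.6243
= 7.08

7.08


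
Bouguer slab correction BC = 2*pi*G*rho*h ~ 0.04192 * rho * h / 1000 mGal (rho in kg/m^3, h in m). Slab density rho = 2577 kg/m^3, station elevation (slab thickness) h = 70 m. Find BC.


BC = 0.04192 * rho * h / 1000
= 0.04192 * 2577 * 70 / 1000
= 7.5619 mGal

7.5619


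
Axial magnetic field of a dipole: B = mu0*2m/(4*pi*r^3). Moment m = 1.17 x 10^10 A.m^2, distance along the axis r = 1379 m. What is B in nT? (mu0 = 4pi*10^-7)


m = 1.17 x 10^10 = 11700000000 A.m^2
2m = 23400000000 A.m^2
r^3 = 1379^3 = 2622362939
B = (4pi*10^-7) * 23400000000 / (4*pi * 2622362939) * 1e9
= 29405.307238 / 32953584576.83 * 1e9
= 892.325 nT

892.325


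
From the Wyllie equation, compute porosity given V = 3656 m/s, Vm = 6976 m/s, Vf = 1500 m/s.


1/V - 1/Vm = 1/3656 - 1/6976 = 0.00013017
1/Vf - 1/Vm = 1/1500 - 1/6976 = 0.00052332
phi = 0.00013017 / 0.00052332 = 0.2487

0.2487


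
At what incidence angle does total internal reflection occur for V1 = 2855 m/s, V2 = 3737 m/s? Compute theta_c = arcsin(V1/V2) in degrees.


V1/V2 = 2855/3737 = 0.763982
theta_c = arcsin(0.763982) = 49.8165 degrees

49.8165


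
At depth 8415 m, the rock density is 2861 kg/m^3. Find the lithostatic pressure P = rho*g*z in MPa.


P = rho * g * z / 1e6
= 2861 * 9.81 * 8415 / 1e6
= 236178840.15 / 1e6
= 236.1788 MPa

236.1788


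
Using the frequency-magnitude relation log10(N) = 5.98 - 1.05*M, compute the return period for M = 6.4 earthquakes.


log10(N) = 5.98 - 1.05*6.4 = -0.74
N = 10^-0.74 = 0.18197
T = 1/N = 1/0.18197 = 5.4954 years

5.4954


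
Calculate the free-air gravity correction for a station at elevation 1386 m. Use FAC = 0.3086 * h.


FAC = 0.3086 * h
= 0.3086 * 1386
= 427.7196 mGal

427.7196


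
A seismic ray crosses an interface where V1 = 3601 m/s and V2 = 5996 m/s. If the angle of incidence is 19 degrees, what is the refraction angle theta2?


sin(theta1) = sin(19 deg) = 0.325568
sin(theta2) = V2/V1 * sin(theta1) = 5996/3601 * 0.325568 = 0.542101
theta2 = arcsin(0.542101) = 32.8268 degrees

32.8268


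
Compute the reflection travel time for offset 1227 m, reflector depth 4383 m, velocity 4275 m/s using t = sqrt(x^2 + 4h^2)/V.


x^2 + 4h^2 = 1227^2 + 4*4383^2 = 1505529 + 76842756 = 78348285
sqrt(78348285) = 8851.4567
t = 8851.4567 / 4275 = 2.0705 s

2.0705


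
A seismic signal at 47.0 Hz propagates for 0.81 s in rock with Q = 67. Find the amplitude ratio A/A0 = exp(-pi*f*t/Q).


pi*f*t/Q = pi*47.0*0.81/67 = 1.785081
A/A0 = exp(-1.785081) = 0.167783

0.167783


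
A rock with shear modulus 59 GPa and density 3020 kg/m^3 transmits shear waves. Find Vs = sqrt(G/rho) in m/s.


Convert G to Pa: G = 59e9 Pa
Compute G/rho = 59e9 / 3020 = 19536423.8411
Vs = sqrt(19536423.8411) = 4420.0 m/s

4420.0


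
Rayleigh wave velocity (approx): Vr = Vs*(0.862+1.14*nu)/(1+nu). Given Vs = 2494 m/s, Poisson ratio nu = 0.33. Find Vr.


Numerator factor = 0.862 + 1.14*0.33 = 1.2382
Denominator = 1 + 0.33 = 1.33
Vr = 2494 * 1.2382 / 1.33 = 2321.86 m/s

2321.86


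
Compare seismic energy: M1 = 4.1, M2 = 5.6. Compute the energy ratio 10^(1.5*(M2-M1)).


M2 - M1 = 5.6 - 4.1 = 1.5
1.5 * 1.5 = 2.25
ratio = 10^2.25 = 177.83

177.83


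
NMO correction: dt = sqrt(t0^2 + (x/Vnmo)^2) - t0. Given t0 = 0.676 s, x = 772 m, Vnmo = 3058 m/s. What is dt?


x/Vnmo = 772/3058 = 0.252453
(x/Vnmo)^2 = 0.063732
t0^2 = 0.456976
sqrt(0.456976 + 0.063732) = 0.721601
dt = 0.721601 - 0.676 = 0.045601

0.045601


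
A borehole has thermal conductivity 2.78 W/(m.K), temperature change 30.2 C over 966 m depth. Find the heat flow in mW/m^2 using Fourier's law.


q = k * dT / dz * 1000
= 2.78 * 30.2 / 966 * 1000
= 0.086911 * 1000
= 86.911 mW/m^2

86.911


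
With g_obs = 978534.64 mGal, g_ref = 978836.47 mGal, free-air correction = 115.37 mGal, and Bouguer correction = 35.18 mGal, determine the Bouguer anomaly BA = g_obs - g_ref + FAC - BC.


BA = g_obs - g_ref + FAC - BC
= 978534.64 - 978836.47 + 115.37 - 35.18
= -221.64 mGal

-221.64


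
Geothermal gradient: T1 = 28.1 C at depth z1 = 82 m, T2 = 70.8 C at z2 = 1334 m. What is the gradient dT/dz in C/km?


dT = 70.8 - 28.1 = 42.7 C
dz = 1334 - 82 = 1252 m
gradient = dT/dz * 1000 = 42.7/1252 * 1000 = 34.1054 C/km

34.1054


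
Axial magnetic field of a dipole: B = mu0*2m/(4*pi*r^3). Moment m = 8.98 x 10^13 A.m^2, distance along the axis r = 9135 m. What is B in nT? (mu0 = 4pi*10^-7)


m = 8.98 x 10^13 = 89800000000000 A.m^2
2m = 179600000000000 A.m^2
r^3 = 9135^3 = 762299535375
B = (4pi*10^-7) * 179600000000000 / (4*pi * 762299535375) * 1e9
= 225692016.233891 / 9579338480676.05 * 1e9
= 23560.2925 nT

23560.2925


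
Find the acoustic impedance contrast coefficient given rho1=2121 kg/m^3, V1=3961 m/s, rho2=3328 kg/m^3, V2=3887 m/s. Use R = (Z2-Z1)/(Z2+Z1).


Z1 = 2121 * 3961 = 8401281
Z2 = 3328 * 3887 = 12935936
R = (12935936 - 8401281) / (12935936 + 8401281) = 4534655 / 21337217 = 0.2125

0.2125


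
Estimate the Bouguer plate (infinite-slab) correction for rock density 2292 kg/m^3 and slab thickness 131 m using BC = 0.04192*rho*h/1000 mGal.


BC = 0.04192 * rho * h / 1000
= 0.04192 * 2292 * 131 / 1000
= 12.5866 mGal

12.5866


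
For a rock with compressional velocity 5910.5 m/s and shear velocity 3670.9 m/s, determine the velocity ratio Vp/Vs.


Vp/Vs = 5910.5 / 3670.9
= 1.6101

1.6101


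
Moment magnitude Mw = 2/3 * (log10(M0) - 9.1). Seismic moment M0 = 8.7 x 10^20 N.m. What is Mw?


log10(M0) = log10(8.7 x 10^20) = 20.9395
Mw = 2/3 * (20.9395 - 9.1)
= 2/3 * 11.8395
= 7.89

7.89


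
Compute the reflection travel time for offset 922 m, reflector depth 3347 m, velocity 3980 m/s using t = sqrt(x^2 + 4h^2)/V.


x^2 + 4h^2 = 922^2 + 4*3347^2 = 850084 + 44809636 = 45659720
sqrt(45659720) = 6757.1976
t = 6757.1976 / 3980 = 1.6978 s

1.6978


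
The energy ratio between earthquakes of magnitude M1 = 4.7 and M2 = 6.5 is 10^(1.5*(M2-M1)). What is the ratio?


M2 - M1 = 6.5 - 4.7 = 1.8
1.5 * 1.8 = 2.7
ratio = 10^2.7 = 501.19

501.19


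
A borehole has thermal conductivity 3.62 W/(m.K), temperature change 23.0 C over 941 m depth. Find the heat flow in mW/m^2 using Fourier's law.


q = k * dT / dz * 1000
= 3.62 * 23.0 / 941 * 1000
= 0.08848 * 1000
= 88.4803 mW/m^2

88.4803


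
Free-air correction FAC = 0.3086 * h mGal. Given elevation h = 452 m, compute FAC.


FAC = 0.3086 * h
= 0.3086 * 452
= 139.4872 mGal

139.4872


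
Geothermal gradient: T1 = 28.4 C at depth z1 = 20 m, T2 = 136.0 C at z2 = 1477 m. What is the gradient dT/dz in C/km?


dT = 136.0 - 28.4 = 107.6 C
dz = 1477 - 20 = 1457 m
gradient = dT/dz * 1000 = 107.6/1457 * 1000 = 73.8504 C/km

73.8504


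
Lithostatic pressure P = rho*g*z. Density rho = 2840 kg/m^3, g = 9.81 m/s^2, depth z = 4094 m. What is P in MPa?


P = rho * g * z / 1e6
= 2840 * 9.81 * 4094 / 1e6
= 114060477.6 / 1e6
= 114.0605 MPa

114.0605


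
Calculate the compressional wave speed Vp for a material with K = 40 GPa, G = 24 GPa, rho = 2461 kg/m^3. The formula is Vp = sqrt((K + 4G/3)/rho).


First compute the effective modulus:
K + 4G/3 = 40e9 + 4*24e9/3 = 72000000000.0 Pa
Then divide by density:
72000000000.0 / 2461 = 29256399.8375 Pa/(kg/m^3)
Take the square root:
Vp = sqrt(29256399.8375) = 5408.92 m/s

5408.92


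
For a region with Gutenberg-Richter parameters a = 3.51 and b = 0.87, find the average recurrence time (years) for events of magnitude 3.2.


log10(N) = 3.51 - 0.87*3.2 = 0.726
N = 10^0.726 = 5.321083
T = 1/N = 1/5.321083 = 0.1879 years

0.1879


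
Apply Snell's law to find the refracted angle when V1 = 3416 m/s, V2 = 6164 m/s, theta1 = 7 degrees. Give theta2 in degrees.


sin(theta1) = sin(7 deg) = 0.121869
sin(theta2) = V2/V1 * sin(theta1) = 6164/3416 * 0.121869 = 0.219907
theta2 = arcsin(0.219907) = 12.7036 degrees

12.7036


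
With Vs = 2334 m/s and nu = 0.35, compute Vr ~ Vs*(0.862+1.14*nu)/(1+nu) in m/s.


Numerator factor = 0.862 + 1.14*0.35 = 1.261
Denominator = 1 + 0.35 = 1.35
Vr = 2334 * 1.261 / 1.35 = 2180.13 m/s

2180.13


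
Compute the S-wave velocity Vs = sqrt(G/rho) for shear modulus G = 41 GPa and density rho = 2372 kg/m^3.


Convert G to Pa: G = 41e9 Pa
Compute G/rho = 41e9 / 2372 = 17284991.5683
Vs = sqrt(17284991.5683) = 4157.52 m/s

4157.52


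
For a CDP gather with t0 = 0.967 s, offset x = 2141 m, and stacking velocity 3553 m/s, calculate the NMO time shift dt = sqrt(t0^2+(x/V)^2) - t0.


x/Vnmo = 2141/3553 = 0.602589
(x/Vnmo)^2 = 0.363114
t0^2 = 0.935089
sqrt(0.935089 + 0.363114) = 1.139387
dt = 1.139387 - 0.967 = 0.172387

0.172387


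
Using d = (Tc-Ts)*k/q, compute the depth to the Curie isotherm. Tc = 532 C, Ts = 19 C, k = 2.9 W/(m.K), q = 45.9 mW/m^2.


T_Curie - T_surf = 532 - 19 = 513 C
Convert q to W/m^2: 45.9 mW/m^2 = 0.0459 W/m^2
d = 513 * 2.9 / 0.0459 = 32411.76 m

32411.76


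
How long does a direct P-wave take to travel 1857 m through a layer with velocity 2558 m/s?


t = x / V
= 1857 / 2558
= 0.726 s

0.726


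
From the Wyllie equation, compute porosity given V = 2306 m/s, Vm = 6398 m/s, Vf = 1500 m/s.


1/V - 1/Vm = 1/2306 - 1/6398 = 0.00027735
1/Vf - 1/Vm = 1/1500 - 1/6398 = 0.00051037
phi = 0.00027735 / 0.00051037 = 0.5434

0.5434


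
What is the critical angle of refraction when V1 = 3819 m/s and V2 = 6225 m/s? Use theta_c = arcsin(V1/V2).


V1/V2 = 3819/6225 = 0.613494
theta_c = arcsin(0.613494) = 37.8426 degrees

37.8426


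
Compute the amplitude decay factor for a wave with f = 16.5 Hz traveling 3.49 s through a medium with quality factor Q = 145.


pi*f*t/Q = pi*16.5*3.49/145 = 1.247646
A/A0 = exp(-1.247646) = 0.28718

0.28718


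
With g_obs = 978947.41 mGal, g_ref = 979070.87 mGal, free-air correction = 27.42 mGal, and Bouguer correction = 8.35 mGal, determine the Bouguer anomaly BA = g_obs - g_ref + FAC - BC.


BA = g_obs - g_ref + FAC - BC
= 978947.41 - 979070.87 + 27.42 - 8.35
= -104.39 mGal

-104.39


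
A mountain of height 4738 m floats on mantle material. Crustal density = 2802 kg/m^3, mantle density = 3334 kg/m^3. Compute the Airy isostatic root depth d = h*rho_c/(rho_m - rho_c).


rho_m - rho_c = 3334 - 2802 = 532
d = 4738 * 2802 / 532
= 13275876 / 532
= 24954.65 m

24954.65


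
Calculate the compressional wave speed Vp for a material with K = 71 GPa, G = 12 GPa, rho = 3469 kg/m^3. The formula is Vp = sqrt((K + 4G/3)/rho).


First compute the effective modulus:
K + 4G/3 = 71e9 + 4*12e9/3 = 87000000000.0 Pa
Then divide by density:
87000000000.0 / 3469 = 25079273.5659 Pa/(kg/m^3)
Take the square root:
Vp = sqrt(25079273.5659) = 5007.92 m/s

5007.92


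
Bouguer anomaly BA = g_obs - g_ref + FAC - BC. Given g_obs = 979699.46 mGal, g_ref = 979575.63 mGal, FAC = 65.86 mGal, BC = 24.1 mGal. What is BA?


BA = g_obs - g_ref + FAC - BC
= 979699.46 - 979575.63 + 65.86 - 24.1
= 165.59 mGal

165.59


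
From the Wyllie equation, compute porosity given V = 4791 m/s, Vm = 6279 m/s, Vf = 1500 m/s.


1/V - 1/Vm = 1/4791 - 1/6279 = 4.946e-05
1/Vf - 1/Vm = 1/1500 - 1/6279 = 0.00050741
phi = 4.946e-05 / 0.00050741 = 0.0975

0.0975


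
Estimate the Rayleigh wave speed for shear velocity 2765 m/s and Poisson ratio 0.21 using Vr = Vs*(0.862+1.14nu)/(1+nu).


Numerator factor = 0.862 + 1.14*0.21 = 1.1014
Denominator = 1 + 0.21 = 1.21
Vr = 2765 * 1.1014 / 1.21 = 2516.84 m/s

2516.84


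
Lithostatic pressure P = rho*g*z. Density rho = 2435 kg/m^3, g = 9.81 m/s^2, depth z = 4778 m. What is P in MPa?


P = rho * g * z / 1e6
= 2435 * 9.81 * 4778 / 1e6
= 114133758.3 / 1e6
= 114.1338 MPa

114.1338


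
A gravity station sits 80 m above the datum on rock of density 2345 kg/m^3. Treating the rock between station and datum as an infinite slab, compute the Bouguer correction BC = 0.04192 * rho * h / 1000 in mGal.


BC = 0.04192 * rho * h / 1000
= 0.04192 * 2345 * 80 / 1000
= 7.8642 mGal

7.8642


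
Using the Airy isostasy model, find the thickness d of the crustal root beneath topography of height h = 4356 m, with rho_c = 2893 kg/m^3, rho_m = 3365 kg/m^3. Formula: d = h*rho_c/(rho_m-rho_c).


rho_m - rho_c = 3365 - 2893 = 472
d = 4356 * 2893 / 472
= 12601908 / 472
= 26698.96 m

26698.96


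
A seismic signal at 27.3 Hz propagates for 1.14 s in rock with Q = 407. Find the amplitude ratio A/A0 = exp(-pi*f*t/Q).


pi*f*t/Q = pi*27.3*1.14/407 = 0.240228
A/A0 = exp(-0.240228) = 0.786449

0.786449


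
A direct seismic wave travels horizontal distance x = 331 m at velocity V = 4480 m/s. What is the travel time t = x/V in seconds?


t = x / V
= 331 / 4480
= 0.0739 s

0.0739


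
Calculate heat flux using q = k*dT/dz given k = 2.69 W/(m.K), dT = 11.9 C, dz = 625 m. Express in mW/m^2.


q = k * dT / dz * 1000
= 2.69 * 11.9 / 625 * 1000
= 0.051218 * 1000
= 51.2176 mW/m^2

51.2176


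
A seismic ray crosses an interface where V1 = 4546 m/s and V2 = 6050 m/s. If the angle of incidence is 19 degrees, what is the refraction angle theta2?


sin(theta1) = sin(19 deg) = 0.325568
sin(theta2) = V2/V1 * sin(theta1) = 6050/4546 * 0.325568 = 0.433279
theta2 = arcsin(0.433279) = 25.6758 degrees

25.6758


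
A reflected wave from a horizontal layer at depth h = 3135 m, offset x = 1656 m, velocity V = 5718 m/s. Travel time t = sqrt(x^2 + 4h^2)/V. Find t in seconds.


x^2 + 4h^2 = 1656^2 + 4*3135^2 = 2742336 + 39312900 = 42055236
sqrt(42055236) = 6485.0008
t = 6485.0008 / 5718 = 1.1341 s

1.1341


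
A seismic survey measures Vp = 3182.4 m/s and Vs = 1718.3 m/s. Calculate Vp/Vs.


Vp/Vs = 3182.4 / 1718.3
= 1.8521

1.8521


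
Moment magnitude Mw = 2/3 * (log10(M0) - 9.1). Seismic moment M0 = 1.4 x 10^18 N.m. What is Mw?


log10(M0) = log10(1.4 x 10^18) = 18.1461
Mw = 2/3 * (18.1461 - 9.1)
= 2/3 * 9.0461
= 6.03

6.03


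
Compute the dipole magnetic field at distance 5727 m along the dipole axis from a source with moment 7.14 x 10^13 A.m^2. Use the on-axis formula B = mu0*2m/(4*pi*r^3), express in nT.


m = 7.14 x 10^13 = 71400000000000 A.m^2
2m = 142800000000000 A.m^2
r^3 = 5727^3 = 187837175583
B = (4pi*10^-7) * 142800000000000 / (4*pi * 187837175583) * 1e9
= 179447772.373049 / 2360431563530.44 * 1e9
= 76023.2896 nT

76023.2896


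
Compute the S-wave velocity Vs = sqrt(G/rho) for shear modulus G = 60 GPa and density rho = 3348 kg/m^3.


Convert G to Pa: G = 60e9 Pa
Compute G/rho = 60e9 / 3348 = 17921146.9534
Vs = sqrt(17921146.9534) = 4233.34 m/s

4233.34


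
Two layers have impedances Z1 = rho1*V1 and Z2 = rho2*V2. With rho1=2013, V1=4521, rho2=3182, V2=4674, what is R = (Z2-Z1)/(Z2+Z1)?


Z1 = 2013 * 4521 = 9100773
Z2 = 3182 * 4674 = 14872668
R = (14872668 - 9100773) / (14872668 + 9100773) = 5771895 / 23973441 = 0.2408

0.2408


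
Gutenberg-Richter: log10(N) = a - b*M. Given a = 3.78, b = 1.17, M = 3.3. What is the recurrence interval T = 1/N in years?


log10(N) = 3.78 - 1.17*3.3 = -0.081
N = 10^-0.081 = 0.829851
T = 1/N = 1/0.829851 = 1.205 years

1.205


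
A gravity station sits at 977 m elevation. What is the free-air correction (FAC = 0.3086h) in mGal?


FAC = 0.3086 * h
= 0.3086 * 977
= 301.5022 mGal

301.5022


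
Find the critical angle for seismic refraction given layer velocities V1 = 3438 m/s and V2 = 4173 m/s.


V1/V2 = 3438/4173 = 0.823868
theta_c = arcsin(0.823868) = 55.4739 degrees

55.4739


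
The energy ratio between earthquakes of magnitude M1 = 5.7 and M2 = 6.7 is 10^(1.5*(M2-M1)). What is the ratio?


M2 - M1 = 6.7 - 5.7 = 1.0
1.5 * 1.0 = 1.5
ratio = 10^1.5 = 31.62

31.62


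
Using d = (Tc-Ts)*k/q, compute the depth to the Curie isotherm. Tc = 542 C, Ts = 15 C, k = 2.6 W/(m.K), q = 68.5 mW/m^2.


T_Curie - T_surf = 542 - 15 = 527 C
Convert q to W/m^2: 68.5 mW/m^2 = 0.0685 W/m^2
d = 527 * 2.6 / 0.0685 = 20002.92 m

20002.92


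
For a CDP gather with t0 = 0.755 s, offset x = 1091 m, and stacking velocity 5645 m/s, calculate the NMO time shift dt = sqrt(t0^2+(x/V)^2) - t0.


x/Vnmo = 1091/5645 = 0.193268
(x/Vnmo)^2 = 0.037353
t0^2 = 0.570025
sqrt(0.570025 + 0.037353) = 0.779344
dt = 0.779344 - 0.755 = 0.024344

0.024344


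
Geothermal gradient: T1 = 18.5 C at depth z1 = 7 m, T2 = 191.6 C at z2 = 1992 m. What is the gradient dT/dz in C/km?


dT = 191.6 - 18.5 = 173.1 C
dz = 1992 - 7 = 1985 m
gradient = dT/dz * 1000 = 173.1/1985 * 1000 = 87.204 C/km

87.204


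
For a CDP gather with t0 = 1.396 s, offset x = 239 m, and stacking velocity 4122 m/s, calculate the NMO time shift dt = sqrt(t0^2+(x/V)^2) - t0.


x/Vnmo = 239/4122 = 0.057982
(x/Vnmo)^2 = 0.003362
t0^2 = 1.948816
sqrt(1.948816 + 0.003362) = 1.397204
dt = 1.397204 - 1.396 = 0.001204

0.001204


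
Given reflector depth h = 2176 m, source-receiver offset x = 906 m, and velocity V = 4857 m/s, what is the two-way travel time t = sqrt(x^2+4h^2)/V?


x^2 + 4h^2 = 906^2 + 4*2176^2 = 820836 + 18939904 = 19760740
sqrt(19760740) = 4445.3054
t = 4445.3054 / 4857 = 0.9152 s

0.9152


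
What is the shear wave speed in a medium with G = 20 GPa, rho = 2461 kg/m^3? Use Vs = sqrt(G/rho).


Convert G to Pa: G = 20e9 Pa
Compute G/rho = 20e9 / 2461 = 8126777.7326
Vs = sqrt(8126777.7326) = 2850.75 m/s

2850.75


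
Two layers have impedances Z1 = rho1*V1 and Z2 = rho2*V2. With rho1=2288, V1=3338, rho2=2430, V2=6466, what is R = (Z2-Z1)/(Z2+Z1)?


Z1 = 2288 * 3338 = 7637344
Z2 = 2430 * 6466 = 15712380
R = (15712380 - 7637344) / (15712380 + 7637344) = 8075036 / 23349724 = 0.3458

0.3458


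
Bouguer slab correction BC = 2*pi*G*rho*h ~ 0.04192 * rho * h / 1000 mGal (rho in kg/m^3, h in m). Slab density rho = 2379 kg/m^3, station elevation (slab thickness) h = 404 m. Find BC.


BC = 0.04192 * rho * h / 1000
= 0.04192 * 2379 * 404 / 1000
= 40.29 mGal

40.29


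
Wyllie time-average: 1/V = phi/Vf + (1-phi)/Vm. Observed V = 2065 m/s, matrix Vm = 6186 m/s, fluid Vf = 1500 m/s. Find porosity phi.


1/V - 1/Vm = 1/2065 - 1/6186 = 0.00032261
1/Vf - 1/Vm = 1/1500 - 1/6186 = 0.00050501
phi = 0.00032261 / 0.00050501 = 0.6388

0.6388
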